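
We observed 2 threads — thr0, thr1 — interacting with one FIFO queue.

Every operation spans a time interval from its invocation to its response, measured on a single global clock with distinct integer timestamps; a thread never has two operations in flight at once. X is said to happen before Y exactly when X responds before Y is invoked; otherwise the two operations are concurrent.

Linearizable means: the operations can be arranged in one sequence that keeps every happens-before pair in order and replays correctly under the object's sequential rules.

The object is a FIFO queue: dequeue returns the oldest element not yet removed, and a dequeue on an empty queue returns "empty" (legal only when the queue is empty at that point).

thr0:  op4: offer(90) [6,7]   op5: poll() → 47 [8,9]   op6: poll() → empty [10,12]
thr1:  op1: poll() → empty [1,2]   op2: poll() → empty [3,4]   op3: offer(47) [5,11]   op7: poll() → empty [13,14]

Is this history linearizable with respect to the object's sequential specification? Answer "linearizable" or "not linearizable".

events 1..11 are fine; event 12 — the response of op6 at time 12 — makes the prefix non-linearizable
no legal order exists: 4 real-time-consistent candidates over 6 completed FIFO queue operations, all rejected
e.g. op1, op2, op3, op4, op5, op6: illegal at step 6, since op6 poll() → empty cannot apply there
e.g. op1, op2, op4, op3, op5, op6: illegal at step 5, since op5 poll() → 47 cannot apply there

not linearizable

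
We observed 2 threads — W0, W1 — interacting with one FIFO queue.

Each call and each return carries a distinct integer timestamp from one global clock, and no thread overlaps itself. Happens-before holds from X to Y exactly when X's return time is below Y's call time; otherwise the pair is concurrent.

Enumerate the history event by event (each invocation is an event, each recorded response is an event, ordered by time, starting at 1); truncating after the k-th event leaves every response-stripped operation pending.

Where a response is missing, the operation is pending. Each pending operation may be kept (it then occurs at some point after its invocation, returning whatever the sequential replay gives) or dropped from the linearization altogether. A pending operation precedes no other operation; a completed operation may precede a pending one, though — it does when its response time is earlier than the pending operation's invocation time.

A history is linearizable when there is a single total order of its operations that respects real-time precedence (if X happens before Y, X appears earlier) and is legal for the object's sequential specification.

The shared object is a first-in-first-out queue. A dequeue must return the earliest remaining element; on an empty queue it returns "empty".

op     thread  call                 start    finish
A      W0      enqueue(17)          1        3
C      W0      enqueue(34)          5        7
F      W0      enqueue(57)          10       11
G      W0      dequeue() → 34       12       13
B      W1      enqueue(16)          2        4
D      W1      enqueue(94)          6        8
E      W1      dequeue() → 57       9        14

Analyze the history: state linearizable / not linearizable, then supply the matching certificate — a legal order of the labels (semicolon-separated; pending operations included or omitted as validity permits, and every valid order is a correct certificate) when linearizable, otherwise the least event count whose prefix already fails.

through event 12 a valid linearization exists; event 13 (G responding at time 13) ends that
the 6 completed operations admit 4 real-time orders; each fails the FIFO queue replay
completion choices over the 1 pending operation (E) were checked; none helps
for example A, B, C, D, F, G (pending dropped) fails at step 6: G dequeue() → 34 is not legal there
for example A, B, D, C, F, G (pending dropped) fails at step 6: G dequeue() → 34 is not legal there

not linearizable — minimal violating prefix: 13 events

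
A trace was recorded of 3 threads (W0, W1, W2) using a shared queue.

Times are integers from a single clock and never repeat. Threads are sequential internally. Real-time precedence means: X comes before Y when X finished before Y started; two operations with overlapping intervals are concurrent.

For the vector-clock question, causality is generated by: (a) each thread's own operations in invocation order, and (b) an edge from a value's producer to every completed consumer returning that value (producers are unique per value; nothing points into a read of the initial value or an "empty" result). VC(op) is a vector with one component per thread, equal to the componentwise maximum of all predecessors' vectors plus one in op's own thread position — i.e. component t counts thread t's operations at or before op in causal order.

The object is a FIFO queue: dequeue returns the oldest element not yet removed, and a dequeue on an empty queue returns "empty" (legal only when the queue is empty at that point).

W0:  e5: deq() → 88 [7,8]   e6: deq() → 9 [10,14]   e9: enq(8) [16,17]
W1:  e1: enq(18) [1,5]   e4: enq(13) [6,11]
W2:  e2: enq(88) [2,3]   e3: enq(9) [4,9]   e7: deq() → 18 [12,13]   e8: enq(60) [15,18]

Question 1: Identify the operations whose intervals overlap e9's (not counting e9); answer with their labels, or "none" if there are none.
concurrent with e9 ([16,17]): every op whose interval crosses 16..17
e1 [1,5]: before
e2 [2,3]: before
e3 [4,9]: before
e4 [6,11]: before
e5 [7,8]: before
e6 [10,14]: before
e7 [12,13]: before
e8 [15,18]: concurrent

e8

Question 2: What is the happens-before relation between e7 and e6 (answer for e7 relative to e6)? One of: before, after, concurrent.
e7 spans [12,13], e6 spans [10,14]
the intervals overlap in both directions

concurrent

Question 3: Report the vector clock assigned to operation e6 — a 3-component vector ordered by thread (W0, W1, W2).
invoked at 2, e2 has no predecessors; its own W2 bump gives (0, 0, 1)
invoked at 1, e1 has no predecessors; its own W1 bump gives (0, 1, 0)
merge at e3 (invoked 4): VC(e2)=(0, 0, 1), own-thread bump on W2 → (0, 0, 2)
merge at e4 (invoked 6): VC(e1)=(0, 1, 0), own-thread bump on W1 → (0, 2, 0)
merge at e5 (invoked 7): VC(e2)=(0, 0, 1), own-thread bump on W0 → (1, 0, 1)
merge at e7 (invoked 12): VC(e1)=(0, 1, 0), VC(e3)=(0, 0, 2), own-thread bump on W2 → (0, 1, 3)
merge at e6 (invoked 10): VC(e3)=(0, 0, 2), VC(e5)=(1, 0, 1), own-thread bump on W0 → (2, 0, 2)
merge at e8 (invoked 15): VC(e7)=(0, 1, 3), own-thread bump on W2 → (0, 1, 4)
merge at e9 (invoked 16): VC(e6)=(2, 0, 2), own-thread bump on W0 → (3, 0, 2)
target: VC(e6) = (2, 0, 2)

(2, 0, 2)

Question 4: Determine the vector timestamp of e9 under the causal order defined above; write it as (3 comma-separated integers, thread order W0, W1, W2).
e2 (invocation 2): nothing precedes it; W2's component alone gives (0, 0, 1)
e1 (invocation 1): nothing precedes it; W1's component alone gives (0, 1, 0)
e3, invoked 4, takes VC(e2)=(0, 0, 1) under max, adds 1 for W2 → (0, 0, 2)
e4, invoked 6, takes VC(e1)=(0, 1, 0) under max, adds 1 for W1 → (0, 2, 0)
e5, invoked 7, takes VC(e2)=(0, 0, 1) under max, adds 1 for W0 → (1, 0, 1)
e7, invoked 12, takes VC(e1)=(0, 1, 0), VC(e3)=(0, 0, 2) under max, adds 1 for W2 → (0, 1, 3)
e6, invoked 10, takes VC(e3)=(0, 0, 2), VC(e5)=(1, 0, 1) under max, adds 1 for W0 → (2, 0, 2)
e8, invoked 15, takes VC(e7)=(0, 1, 3) under max, adds 1 for W2 → (0, 1, 4)
e9, invoked 16, takes VC(e6)=(2, 0, 2) under max, adds 1 for W0 → (3, 0, 2)
target: VC(e9) = (3, 0, 2)

(3, 0, 2)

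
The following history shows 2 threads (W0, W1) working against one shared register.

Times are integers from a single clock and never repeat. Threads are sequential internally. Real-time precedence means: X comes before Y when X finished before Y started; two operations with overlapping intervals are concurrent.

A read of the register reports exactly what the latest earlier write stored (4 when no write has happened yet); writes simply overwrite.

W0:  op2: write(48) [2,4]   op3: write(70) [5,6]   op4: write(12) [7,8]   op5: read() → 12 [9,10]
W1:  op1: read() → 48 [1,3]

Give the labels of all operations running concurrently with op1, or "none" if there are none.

op1 runs from 1 to 3; window-overlapping ops are concurrent
op2 [2,4]: concurrent
op3 [5,6]: after
op4 [7,8]: after
op5 [9,10]: after

op2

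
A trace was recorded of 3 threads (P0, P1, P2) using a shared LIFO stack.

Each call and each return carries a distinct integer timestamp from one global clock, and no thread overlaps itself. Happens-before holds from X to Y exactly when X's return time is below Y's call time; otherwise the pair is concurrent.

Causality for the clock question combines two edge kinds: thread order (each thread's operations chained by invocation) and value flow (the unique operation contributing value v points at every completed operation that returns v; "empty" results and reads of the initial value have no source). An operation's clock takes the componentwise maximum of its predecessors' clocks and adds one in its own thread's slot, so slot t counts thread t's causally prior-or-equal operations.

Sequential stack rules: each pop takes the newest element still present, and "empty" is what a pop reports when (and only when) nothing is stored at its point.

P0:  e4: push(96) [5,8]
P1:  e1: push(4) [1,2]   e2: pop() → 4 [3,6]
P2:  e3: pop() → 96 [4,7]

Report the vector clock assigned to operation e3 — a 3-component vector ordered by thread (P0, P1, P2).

(1, 0, 1)

invoked at 1, e1 has no predecessors; its own P1 bump gives (0, 1, 0)
invoked at 5, e4 has no predecessors; its own P0 bump gives (1, 0, 0)
VC(e2, invoked at 3): max of VC(e1)=(0, 1, 0), then +1 on thread P1 → (0, 2, 0)
VC(e3, invoked at 4): max of VC(e4)=(1, 0, 0), then +1 on thread P2 → (1, 0, 1)
target: VC(e3) = (1, 0, 1)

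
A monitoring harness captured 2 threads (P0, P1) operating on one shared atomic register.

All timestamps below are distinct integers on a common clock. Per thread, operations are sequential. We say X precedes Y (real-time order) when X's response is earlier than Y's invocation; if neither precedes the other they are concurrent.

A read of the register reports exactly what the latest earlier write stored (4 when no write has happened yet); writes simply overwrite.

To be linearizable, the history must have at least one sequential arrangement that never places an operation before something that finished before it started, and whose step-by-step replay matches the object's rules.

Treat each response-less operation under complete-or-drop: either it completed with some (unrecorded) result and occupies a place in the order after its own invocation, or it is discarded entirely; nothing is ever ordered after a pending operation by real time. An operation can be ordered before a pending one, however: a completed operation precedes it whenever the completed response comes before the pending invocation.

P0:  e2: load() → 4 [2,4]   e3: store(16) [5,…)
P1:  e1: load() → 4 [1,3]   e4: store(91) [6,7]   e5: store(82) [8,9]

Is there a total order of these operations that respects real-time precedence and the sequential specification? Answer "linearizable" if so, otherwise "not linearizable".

linearizable

witness order: e1, e2, e3, e4, e5
after step 1 (e1 load() → 4): value 4
after step 2 (e2 load() → 4): value 4
after step 3 (e3 store(16) (pending, included)): value 16
after step 4 (e4 store(91)): value 91
after step 5 (e5 store(82)): value 82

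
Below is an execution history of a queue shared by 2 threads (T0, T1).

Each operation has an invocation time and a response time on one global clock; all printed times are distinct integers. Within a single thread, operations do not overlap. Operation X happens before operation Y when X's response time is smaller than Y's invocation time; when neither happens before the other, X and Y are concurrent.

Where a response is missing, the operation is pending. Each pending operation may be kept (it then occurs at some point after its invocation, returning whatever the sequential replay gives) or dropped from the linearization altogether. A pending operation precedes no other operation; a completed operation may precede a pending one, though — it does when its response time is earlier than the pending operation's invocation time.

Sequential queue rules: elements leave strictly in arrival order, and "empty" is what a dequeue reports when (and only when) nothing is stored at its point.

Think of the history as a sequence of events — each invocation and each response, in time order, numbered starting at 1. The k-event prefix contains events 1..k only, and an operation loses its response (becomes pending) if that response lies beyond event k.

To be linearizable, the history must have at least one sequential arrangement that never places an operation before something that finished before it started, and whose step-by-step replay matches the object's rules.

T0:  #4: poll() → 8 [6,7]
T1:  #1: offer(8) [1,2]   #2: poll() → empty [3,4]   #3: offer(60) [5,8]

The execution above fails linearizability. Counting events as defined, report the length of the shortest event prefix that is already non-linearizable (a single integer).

4

events 1..3 are linearizable; a witness order is #1:
step 1: #1 offer(8) — queue <8>
include event 4 — #2 responding at 4 — and every candidate order breaks
take #1, #2: step 2 already fails, because #2 poll() → empty cannot occur there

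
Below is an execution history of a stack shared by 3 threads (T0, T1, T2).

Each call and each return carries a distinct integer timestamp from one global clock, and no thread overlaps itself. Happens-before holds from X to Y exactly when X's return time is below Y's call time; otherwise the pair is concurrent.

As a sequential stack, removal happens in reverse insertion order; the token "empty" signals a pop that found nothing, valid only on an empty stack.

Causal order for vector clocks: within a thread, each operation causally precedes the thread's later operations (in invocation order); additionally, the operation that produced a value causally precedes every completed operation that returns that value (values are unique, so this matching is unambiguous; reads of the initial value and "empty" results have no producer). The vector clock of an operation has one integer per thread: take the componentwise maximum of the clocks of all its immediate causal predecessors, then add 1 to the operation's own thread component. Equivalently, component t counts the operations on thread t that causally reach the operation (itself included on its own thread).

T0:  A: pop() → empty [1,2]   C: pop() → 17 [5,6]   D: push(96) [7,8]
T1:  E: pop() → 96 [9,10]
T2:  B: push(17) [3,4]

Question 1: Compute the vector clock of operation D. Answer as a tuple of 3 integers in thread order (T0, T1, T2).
B, invoked 3, has no incoming edges; only T2's bump applies → (0, 0, 1)
A, invoked 1, has no incoming edges; only T0's bump applies → (1, 0, 0)
VC(C, invoked at 5): max of VC(A)=(1, 0, 0), VC(B)=(0, 0, 1), then +1 on thread T0 → (2, 0, 1)
VC(D, invoked at 7): max of VC(C)=(2, 0, 1), then +1 on thread T0 → (3, 0, 1)
VC(E, invoked at 9): max of VC(D)=(3, 0, 1), then +1 on thread T1 → (3, 1, 1)
target: VC(D) = (3, 0, 1)

(3, 0, 1)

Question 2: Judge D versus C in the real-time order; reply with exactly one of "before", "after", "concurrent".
D spans [7,8], C spans [5,6]
resp(C)=6 < inv(D)=7

after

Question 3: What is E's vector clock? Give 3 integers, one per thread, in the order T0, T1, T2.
invoked at 3, B has no predecessors; its own T2 bump gives (0, 0, 1)
invoked at 1, A has no predecessors; its own T0 bump gives (1, 0, 0)
merge at C (invoked 5): VC(A)=(1, 0, 0), VC(B)=(0, 0, 1), own-thread bump on T0 → (2, 0, 1)
merge at D (invoked 7): VC(C)=(2, 0, 1), own-thread bump on T0 → (3, 0, 1)
merge at E (invoked 9): VC(D)=(3, 0, 1), own-thread bump on T1 → (3, 1, 1)
target: VC(E) = (3, 1, 1)

(3, 1, 1)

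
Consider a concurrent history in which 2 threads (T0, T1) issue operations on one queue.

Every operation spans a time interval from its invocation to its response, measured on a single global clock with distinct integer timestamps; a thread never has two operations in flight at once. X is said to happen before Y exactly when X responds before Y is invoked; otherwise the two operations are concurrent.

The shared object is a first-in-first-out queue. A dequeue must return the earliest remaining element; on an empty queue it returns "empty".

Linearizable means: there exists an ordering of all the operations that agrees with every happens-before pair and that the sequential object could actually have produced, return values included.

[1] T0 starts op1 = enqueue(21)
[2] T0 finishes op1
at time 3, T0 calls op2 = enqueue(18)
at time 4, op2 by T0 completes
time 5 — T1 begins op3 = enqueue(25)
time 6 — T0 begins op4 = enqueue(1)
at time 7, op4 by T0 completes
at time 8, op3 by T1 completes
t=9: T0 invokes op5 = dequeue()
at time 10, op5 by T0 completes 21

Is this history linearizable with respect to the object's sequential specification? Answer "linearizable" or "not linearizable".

linearizable

witness order: op1, op2, op3, op4, op5
step 1: op1 enqueue(21) — queue <21>
step 2: op2 enqueue(18) — queue <21,18>
step 3: op3 enqueue(25) — queue <21,18,25>
step 4: op4 enqueue(1) — queue <21,18,25,1>
step 5: op5 dequeue() → 21 — queue <18,25,1>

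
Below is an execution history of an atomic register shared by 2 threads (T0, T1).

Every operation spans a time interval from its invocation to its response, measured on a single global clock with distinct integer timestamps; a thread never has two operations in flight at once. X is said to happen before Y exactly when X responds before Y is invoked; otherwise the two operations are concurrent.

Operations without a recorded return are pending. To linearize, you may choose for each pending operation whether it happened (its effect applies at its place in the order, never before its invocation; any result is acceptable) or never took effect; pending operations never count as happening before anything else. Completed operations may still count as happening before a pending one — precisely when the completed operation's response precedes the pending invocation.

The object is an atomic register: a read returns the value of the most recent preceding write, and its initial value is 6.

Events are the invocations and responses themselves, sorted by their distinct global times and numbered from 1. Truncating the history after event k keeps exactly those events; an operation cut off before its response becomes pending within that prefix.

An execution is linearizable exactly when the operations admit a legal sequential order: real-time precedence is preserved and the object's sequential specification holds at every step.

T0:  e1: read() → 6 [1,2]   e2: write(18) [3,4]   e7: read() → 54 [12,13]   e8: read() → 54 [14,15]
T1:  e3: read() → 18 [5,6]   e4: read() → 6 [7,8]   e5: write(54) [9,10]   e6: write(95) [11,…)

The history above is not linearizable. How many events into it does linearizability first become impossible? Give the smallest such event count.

one valid order for events 1..7 is e1, e2, e3:
step 1: e1 read() → 6 — value 6
step 2: e2 write(18) — value 18
step 3: e3 read() → 18 — value 18
event 8 — e4's response, time 8 — after it, nothing linearizes
for example e1, e2, e3, e4 fails at step 4: e4 read() → 6 is not legal there

8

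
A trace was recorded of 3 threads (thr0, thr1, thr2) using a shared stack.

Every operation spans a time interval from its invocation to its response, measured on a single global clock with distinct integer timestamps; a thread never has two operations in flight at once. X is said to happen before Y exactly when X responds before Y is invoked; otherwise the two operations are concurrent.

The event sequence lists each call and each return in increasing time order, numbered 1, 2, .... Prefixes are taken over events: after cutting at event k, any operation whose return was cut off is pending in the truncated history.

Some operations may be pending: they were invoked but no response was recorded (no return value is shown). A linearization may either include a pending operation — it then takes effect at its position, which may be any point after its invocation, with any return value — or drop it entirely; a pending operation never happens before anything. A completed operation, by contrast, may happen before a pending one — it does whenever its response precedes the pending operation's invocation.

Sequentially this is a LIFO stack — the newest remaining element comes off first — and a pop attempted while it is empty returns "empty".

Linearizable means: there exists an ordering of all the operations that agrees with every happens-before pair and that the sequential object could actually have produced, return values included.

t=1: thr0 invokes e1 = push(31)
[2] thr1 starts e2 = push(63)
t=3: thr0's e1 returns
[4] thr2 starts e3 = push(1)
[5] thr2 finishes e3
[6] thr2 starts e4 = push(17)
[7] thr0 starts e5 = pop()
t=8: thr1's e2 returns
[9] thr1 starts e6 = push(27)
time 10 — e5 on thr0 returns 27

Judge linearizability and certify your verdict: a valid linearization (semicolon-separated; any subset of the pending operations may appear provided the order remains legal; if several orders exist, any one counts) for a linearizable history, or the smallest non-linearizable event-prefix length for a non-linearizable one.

step 1: e1 push(31) — stack <31>
step 2: e2 push(63) — stack <31,63>
step 3: e3 push(1) — stack <31,63,1>
step 4: e4 push(17) (pending, included) — stack <31,63,1,17>
step 5: e6 push(27) (pending, included) — stack <31,63,1,17,27>
step 6: e5 pop() → 27 — stack <31,63,1,17>

linearizable — witness: e1; e2; e3; e4; e6; e5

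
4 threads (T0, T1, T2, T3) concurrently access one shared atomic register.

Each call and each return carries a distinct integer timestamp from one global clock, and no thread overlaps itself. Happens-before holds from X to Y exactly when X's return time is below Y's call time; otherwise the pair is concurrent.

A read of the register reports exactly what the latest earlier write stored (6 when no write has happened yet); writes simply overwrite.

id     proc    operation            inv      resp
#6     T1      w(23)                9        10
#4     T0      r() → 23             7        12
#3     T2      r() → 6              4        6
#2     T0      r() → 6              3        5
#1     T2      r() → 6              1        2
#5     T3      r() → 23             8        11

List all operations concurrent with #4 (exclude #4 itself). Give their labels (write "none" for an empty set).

#5, #6

#4 spans [7,12]: anything still running between times 7 and 12 counts as concurrent
#1 [1,2]: before
#2 [3,5]: before
#3 [4,6]: before
#5 [8,11]: concurrent
#6 [9,10]: concurrent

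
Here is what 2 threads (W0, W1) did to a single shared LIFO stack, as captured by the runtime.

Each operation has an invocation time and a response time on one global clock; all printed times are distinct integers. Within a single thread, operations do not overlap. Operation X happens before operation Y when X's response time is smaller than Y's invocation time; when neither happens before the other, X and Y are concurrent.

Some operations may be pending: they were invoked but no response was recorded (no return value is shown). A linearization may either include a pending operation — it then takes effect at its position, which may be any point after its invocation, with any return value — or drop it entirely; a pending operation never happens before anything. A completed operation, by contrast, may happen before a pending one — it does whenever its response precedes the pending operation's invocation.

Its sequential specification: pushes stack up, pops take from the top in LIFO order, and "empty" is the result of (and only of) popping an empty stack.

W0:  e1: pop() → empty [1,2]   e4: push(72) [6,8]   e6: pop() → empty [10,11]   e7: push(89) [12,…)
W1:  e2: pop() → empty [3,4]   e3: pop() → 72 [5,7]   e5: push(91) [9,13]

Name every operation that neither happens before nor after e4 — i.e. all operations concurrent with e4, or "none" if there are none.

e3

e4 runs from 6 to 8; window-overlapping ops are concurrent
e1 [1,2]: before
e2 [3,4]: before
e3 [5,7]: concurrent
e5 [9,13]: after
e6 [10,11]: after
e7 [12,…): after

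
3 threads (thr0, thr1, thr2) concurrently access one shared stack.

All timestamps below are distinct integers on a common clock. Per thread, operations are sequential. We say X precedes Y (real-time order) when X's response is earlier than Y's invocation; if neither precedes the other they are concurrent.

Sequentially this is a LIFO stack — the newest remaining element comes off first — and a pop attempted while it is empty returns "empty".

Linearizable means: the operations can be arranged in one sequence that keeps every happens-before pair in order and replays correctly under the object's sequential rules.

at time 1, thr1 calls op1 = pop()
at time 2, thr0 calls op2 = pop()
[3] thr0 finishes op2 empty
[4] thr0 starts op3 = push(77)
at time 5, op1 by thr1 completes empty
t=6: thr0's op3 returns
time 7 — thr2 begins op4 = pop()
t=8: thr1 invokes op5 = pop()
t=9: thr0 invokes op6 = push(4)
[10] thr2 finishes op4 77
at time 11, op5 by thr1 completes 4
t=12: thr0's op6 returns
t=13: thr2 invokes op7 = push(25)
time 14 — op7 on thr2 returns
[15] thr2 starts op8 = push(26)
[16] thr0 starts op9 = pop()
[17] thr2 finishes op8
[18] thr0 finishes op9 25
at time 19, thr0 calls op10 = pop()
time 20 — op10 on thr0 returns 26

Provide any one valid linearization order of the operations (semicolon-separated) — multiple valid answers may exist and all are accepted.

1. op1 pop() → empty, leaving stack <>
2. op2 pop() → empty, leaving stack <>
3. op3 push(77), leaving stack <77>
4. op4 pop() → 77, leaving stack <>
5. op6 push(4), leaving stack <4>
6. op5 pop() → 4, leaving stack <>
7. op7 push(25), leaving stack <25>
8. op9 pop() → 25, leaving stack <>
9. op8 push(26), leaving stack <26>
10. op10 pop() → 26, leaving stack <>

op1; op2; op3; op4; op6; op5; op7; op9; op8; op10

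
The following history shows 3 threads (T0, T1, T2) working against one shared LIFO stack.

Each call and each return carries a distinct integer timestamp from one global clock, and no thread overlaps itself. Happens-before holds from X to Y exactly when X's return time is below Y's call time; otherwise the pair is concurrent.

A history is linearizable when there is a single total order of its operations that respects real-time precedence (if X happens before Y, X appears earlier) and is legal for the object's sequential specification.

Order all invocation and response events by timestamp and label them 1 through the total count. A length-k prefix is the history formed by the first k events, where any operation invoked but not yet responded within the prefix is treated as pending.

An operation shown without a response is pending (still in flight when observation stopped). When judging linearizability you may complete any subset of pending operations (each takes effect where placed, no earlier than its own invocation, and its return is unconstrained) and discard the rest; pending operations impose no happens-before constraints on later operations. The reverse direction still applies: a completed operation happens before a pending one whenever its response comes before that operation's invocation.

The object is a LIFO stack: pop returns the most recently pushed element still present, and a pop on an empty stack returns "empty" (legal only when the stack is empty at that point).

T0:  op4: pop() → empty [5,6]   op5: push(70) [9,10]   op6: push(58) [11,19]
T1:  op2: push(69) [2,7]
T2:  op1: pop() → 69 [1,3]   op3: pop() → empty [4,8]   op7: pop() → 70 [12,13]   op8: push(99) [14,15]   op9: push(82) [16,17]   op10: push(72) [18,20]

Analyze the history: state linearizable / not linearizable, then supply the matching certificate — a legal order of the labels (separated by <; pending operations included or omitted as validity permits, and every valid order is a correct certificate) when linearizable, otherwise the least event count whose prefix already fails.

after step 1 (op2 push(69)): stack <69>
after step 2 (op1 pop() → 69): stack <>
after step 3 (op3 pop() → empty): stack <>
after step 4 (op4 pop() → empty): stack <>
after step 5 (op5 push(70)): stack <70>
after step 6 (op7 pop() → 70): stack <>
after step 7 (op6 push(58)): stack <58>
after step 8 (op8 push(99)): stack <58,99>
after step 9 (op9 push(82)): stack <58,99,82>
after step 10 (op10 push(72)): stack <58,99,82,72>

linearizable — witness: op2 < op1 < op3 < op4 < op5 < op7 < op6 < op8 < op9 < op10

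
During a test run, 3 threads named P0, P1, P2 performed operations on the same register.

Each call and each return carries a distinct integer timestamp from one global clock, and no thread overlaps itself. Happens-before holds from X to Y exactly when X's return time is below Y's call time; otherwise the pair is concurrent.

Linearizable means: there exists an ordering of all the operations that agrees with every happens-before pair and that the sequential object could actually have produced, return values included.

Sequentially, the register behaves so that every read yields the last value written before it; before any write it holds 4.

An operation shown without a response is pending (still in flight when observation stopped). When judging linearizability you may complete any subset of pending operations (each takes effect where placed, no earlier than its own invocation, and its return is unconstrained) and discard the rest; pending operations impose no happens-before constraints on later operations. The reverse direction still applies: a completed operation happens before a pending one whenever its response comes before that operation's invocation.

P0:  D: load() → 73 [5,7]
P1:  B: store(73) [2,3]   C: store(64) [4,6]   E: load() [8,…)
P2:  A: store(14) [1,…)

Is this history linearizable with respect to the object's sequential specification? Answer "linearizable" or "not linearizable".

a witness: A, B, D, C
step 1: A store(14) (pending, included) — value 14
step 2: B store(73) — value 73
step 3: D load() → 73 — value 73
step 4: C store(64) — value 64

linearizable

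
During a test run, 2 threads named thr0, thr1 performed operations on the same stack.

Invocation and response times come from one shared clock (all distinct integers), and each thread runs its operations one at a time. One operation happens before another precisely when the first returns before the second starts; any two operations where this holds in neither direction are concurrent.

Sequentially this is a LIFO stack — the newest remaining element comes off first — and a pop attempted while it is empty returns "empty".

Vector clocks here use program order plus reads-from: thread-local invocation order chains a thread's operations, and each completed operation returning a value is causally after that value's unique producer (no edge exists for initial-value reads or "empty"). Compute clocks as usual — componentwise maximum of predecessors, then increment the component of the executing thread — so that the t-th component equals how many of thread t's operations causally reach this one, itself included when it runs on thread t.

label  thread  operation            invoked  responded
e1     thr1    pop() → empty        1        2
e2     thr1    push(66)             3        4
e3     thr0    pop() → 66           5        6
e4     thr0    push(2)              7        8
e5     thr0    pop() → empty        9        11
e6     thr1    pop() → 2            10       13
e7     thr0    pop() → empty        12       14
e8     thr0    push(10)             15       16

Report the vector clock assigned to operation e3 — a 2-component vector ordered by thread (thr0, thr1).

root op e1, invoked 1: fresh clock plus thr1's own tick → (0, 1)
e2, invoked 3, takes VC(e1)=(0, 1) under max, adds 1 for thr1 → (0, 2)
e3, invoked 5, takes VC(e2)=(0, 2) under max, adds 1 for thr0 → (1, 2)
e4, invoked 7, takes VC(e3)=(1, 2) under max, adds 1 for thr0 → (2, 2)
e6, invoked 10, takes VC(e2)=(0, 2), VC(e4)=(2, 2) under max, adds 1 for thr1 → (2, 3)
e5, invoked 9, takes VC(e4)=(2, 2) under max, adds 1 for thr0 → (3, 2)
e7, invoked 12, takes VC(e5)=(3, 2) under max, adds 1 for thr0 → (4, 2)
e8, invoked 15, takes VC(e7)=(4, 2) under max, adds 1 for thr0 → (5, 2)
target: VC(e3) = (1, 2)

(1, 2)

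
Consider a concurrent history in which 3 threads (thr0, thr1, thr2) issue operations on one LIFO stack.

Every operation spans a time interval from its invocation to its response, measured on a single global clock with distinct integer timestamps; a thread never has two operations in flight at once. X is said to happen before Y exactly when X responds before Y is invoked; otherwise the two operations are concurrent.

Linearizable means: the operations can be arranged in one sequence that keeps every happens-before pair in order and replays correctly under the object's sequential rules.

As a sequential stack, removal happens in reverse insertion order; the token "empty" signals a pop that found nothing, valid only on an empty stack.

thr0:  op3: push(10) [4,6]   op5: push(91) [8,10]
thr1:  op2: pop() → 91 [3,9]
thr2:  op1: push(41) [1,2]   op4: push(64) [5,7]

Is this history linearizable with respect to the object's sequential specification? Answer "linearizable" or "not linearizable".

linearizable

a witness: op1, op3, op4, op5, op2
after step 1 (op1 push(41)): stack <41>
after step 2 (op3 push(10)): stack <41,10>
after step 3 (op4 push(64)): stack <41,10,64>
after step 4 (op5 push(91)): stack <41,10,64,91>
after step 5 (op2 pop() → 91): stack <41,10,64>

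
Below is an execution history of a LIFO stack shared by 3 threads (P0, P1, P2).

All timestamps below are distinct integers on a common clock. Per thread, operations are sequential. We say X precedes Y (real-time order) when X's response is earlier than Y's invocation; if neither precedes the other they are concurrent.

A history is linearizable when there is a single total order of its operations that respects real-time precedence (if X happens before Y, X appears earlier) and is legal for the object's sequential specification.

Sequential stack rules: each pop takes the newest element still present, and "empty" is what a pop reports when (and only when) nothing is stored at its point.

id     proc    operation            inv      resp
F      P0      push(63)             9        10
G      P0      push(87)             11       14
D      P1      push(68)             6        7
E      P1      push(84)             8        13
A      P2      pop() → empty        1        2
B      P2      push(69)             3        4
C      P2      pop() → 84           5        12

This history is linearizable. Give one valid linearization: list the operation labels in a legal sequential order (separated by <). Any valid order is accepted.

A < B < D < E < C < F < G

step 1: A pop() → empty — stack <>
step 2: B push(69) — stack <69>
step 3: D push(68) — stack <69,68>
step 4: E push(84) — stack <69,68,84>
step 5: C pop() → 84 — stack <69,68>
step 6: F push(63) — stack <69,68,63>
step 7: G push(87) — stack <69,68,63,87>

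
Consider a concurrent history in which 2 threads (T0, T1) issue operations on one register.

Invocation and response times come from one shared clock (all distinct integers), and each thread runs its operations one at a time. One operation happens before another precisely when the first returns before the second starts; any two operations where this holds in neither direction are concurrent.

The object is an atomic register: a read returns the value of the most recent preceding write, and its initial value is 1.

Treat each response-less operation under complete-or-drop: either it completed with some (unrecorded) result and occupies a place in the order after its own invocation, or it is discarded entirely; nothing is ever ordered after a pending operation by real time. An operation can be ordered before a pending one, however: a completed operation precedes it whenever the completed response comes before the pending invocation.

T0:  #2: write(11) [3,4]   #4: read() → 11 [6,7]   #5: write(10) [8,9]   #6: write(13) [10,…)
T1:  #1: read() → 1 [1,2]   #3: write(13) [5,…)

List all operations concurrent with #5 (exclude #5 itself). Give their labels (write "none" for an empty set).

#5 spans [8,9]; an op avoiding the whole window 8..9 is ordered, any other is concurrent
#1 [1,2]: before
#2 [3,4]: before
#3 [5,…): concurrent
#4 [6,7]: before
#6 [10,…): after

#3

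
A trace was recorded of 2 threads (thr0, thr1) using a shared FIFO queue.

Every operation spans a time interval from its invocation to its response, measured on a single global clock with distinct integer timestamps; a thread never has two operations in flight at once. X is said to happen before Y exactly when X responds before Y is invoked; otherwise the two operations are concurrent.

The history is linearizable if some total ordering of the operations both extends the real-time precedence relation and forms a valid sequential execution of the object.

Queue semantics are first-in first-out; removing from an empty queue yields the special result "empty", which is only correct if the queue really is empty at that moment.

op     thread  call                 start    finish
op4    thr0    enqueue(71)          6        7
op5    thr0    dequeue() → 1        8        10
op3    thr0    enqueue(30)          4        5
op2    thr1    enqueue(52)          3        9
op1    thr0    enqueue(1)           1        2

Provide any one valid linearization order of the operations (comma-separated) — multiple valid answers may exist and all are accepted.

step 1: op1 enqueue(1) — queue <1>
step 2: op2 enqueue(52) — queue <1,52>
step 3: op3 enqueue(30) — queue <1,52,30>
step 4: op4 enqueue(71) — queue <1,52,30,71>
step 5: op5 dequeue() → 1 — queue <52,30,71>

op1, op2, op3, op4, op5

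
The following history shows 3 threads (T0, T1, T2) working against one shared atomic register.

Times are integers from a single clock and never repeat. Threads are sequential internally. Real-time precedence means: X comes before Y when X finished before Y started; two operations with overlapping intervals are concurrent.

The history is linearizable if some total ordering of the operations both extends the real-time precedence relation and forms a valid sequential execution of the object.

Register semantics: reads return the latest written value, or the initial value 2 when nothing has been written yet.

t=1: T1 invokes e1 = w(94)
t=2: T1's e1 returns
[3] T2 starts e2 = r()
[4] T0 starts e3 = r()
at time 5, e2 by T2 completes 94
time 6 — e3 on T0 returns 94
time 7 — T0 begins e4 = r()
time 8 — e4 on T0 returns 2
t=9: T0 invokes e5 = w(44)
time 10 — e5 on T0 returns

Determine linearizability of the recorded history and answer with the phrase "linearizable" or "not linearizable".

not linearizable

already the first 8 events (up to e4's response at time 8) admit no linearization; the first 7 still do
no legal order exists: 2 real-time-consistent candidates over 4 completed atomic register operations, all rejected
e.g. e1, e2, e3, e4: illegal at step 4, since e4 r() → 2 cannot apply there
e.g. e1, e3, e2, e4: illegal at step 4, since e4 r() → 2 cannot apply there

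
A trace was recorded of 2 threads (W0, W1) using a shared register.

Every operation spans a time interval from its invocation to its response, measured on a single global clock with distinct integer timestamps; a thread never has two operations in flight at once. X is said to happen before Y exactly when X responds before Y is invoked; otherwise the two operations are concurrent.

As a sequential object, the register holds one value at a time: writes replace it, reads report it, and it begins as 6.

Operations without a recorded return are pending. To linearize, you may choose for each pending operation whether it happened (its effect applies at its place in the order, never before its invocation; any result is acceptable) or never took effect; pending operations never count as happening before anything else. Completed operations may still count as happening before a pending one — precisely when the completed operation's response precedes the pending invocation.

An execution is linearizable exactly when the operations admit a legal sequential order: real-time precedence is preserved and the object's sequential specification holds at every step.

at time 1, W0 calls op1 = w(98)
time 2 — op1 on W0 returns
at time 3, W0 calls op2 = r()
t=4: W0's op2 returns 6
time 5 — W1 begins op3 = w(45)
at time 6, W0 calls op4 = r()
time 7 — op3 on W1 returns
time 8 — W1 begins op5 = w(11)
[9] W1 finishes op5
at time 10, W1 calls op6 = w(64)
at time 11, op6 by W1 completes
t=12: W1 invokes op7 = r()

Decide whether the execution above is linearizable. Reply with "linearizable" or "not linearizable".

prefix check: 1..3 passes, 1..4 fails once op2's time-4 response joins
exactly one order of the 2 completed ops respects real time; the register replay fails
one such order, op1, op2, breaks at step 2 where op2 r() → 6 is illegal

not linearizable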